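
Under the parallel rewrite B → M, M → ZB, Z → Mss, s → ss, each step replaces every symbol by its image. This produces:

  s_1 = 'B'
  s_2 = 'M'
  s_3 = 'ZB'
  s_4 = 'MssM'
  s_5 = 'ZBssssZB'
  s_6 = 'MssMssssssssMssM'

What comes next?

ZBssssZBssssssssssssssssZBssssZB

Applying the rule to each of the 16 symbols of MssMssssssssMssM gives the pieces ZB ss ss ZB ss ss ss ss ss ss ss ss ZB ss ss ZB, which concatenate to the answer.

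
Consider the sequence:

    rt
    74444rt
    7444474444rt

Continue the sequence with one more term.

The strings grow by a fixed prefix 74444 each time.
One more step from 7444474444rt gives the answer.

744447444474444rt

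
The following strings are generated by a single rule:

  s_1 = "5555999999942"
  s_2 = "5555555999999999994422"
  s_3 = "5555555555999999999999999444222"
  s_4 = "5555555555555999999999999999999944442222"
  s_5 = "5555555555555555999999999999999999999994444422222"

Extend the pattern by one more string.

Reading off run lengths: 5 runs 4, 7, 10, 13, 16; 9 runs 7, 11, 15, 19, 23; 4 runs 1, 2, 3, 4, 5; 2 runs 1, 2, 3, 4, 5 — each is linear in n (n = 1, 2, …).
For the next term, n = 6, so the run lengths are 19, 27, 6, 6.

5555555555555555555999999999999999999999999999444444222222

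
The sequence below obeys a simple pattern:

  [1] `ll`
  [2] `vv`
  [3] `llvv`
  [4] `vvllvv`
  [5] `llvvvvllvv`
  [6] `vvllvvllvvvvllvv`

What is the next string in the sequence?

From term 3 onward, concatenate the second-to-last term with the last: ll·vv = llvv, vv·llvv = vvllvv, …
Continuing: llvvvvllvv · vvllvvllvvvvllvv gives term 7.

llvvvvllvvvvllvvllvvvvllvv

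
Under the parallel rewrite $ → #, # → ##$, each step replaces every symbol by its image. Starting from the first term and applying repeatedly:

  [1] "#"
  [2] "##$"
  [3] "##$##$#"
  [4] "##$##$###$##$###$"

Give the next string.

##$##$###$##$###$##$##$###$##$###$##$##$#

φ(##$##$###$##$###$) expands symbol-by-symbol to ##$ ##$ # ##$ ##$ # ##$ ##$ ##$ # ##$ ##$ # ##$ ##$ ##$ #; joining the 17 pieces gives the next term.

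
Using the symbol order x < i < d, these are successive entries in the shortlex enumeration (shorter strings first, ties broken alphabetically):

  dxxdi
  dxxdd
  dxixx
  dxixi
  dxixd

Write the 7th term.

dxiii

Continuing the enumeration 2 steps past dxixd: dxixd → dxiix → (answer).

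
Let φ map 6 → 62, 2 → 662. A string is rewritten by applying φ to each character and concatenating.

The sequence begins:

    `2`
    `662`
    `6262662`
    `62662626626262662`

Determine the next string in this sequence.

Rewriting the 17 symbols of 62662626626262662 one by one yields 62 662 62 62 662 62 662 62 62 662 62 662 62 662 62 62 662; concatenated:

62662626266262662626266262662626626262662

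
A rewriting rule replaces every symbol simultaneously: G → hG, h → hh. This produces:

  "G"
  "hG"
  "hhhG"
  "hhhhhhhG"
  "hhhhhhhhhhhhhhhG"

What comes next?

Replace each of the 16 characters of hhhhhhhhhhhhhhhG in place — hh hh hh hh hh hh hh hh hh hh hh hh hh hh hh hG — and concatenate.

hhhhhhhhhhhhhhhhhhhhhhhhhhhhhhhG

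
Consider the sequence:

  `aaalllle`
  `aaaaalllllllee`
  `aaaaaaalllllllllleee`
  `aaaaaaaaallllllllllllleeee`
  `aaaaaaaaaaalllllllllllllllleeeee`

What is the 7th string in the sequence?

aaaaaaaaaaaaaaalllllllllllllllllllllleeeeeee

The n-th term is 2n+1 a's then 3n+1 l's then n e's (n = 1, 2, …).
At n = 7 the blocks have lengths 15, 22, 7.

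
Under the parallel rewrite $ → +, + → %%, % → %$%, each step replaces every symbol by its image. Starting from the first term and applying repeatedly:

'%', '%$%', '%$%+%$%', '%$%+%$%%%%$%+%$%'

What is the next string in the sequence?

Rewriting the 16 symbols of %$%+%$%%%%$%+%$% one by one yields %$% + %$% %% %$% + %$% %$% %$% %$% + %$% %% %$% + %$%; concatenated:

%$%+%$%%%%$%+%$%%$%%$%%$%+%$%%%%$%+%$%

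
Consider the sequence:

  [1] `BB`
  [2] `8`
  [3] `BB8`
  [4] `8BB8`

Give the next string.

From term 3 onward, concatenate the second-to-last term with the last: BB·8 = BB8, 8·BB8 = 8BB8, …
The next term joins BB8 and 8BB8.

BB88BB8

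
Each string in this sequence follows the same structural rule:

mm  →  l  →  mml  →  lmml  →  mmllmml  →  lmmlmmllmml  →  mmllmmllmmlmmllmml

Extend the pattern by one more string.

lmmlmmllmmlmmllmmllmmlmmllmml

From term 3 onward, concatenate the second-to-last term with the last: mm·l = mml, l·mml = lmml, …
Continuing: lmmlmmllmml · mmllmmllmmlmmllmml gives term 8.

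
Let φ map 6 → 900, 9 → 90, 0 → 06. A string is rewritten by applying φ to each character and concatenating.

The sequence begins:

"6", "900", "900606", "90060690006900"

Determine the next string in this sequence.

9006069000690090060606900900606

Applying the rule to each of the 14 symbols of 90060690006900 gives the pieces 90 06 06 900 06 900 90 06 06 06 900 90 06 06, which concatenate to the answer.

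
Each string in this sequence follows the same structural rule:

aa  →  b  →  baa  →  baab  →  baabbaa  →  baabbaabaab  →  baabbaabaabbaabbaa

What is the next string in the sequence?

Each term (from the third on) is the previous term followed by the one before it: term 3 = b·aa = baa.
Continuing: baabbaabaabbaabbaa · baabbaabaab gives term 8.

baabbaabaabbaabbaabaabbaabaab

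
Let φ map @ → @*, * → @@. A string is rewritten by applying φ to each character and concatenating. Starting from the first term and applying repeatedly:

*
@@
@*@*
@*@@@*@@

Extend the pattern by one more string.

@*@@@*@*@*@@@*@*

Expanding @*@@@*@@: @→@*, *→@@, @→@*, @→@*, @→@*, *→@@, @→@*, @→@*. Concatenated: @* @@ @* @* @* @@ @* @*.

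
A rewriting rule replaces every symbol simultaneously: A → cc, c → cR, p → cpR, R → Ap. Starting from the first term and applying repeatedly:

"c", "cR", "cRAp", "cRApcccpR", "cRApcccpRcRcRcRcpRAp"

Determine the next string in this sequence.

Rewriting the 20 symbols of cRApcccpRcRcRcRcpRAp one by one yields cR Ap cc cpR cR cR cR cpR Ap cR Ap cR Ap cR Ap cR cpR Ap cc cpR; concatenated:

cRApcccpRcRcRcRcpRApcRApcRApcRApcRcpRApcccpR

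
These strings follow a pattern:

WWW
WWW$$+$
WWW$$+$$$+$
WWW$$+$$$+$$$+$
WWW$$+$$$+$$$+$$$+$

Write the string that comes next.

Every step adds $$+$ to the end: s(k+1) = s(k)·$$+$.
Applying this once more to WWW$$+$$$+$$$+$$$+$:

WWW$$+$$$+$$$+$$$+$$$+$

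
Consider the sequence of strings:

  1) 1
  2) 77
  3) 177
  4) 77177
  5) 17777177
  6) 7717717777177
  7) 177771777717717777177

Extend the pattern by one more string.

This is a Fibonacci-style word recurrence s(k) = s(k−2)·s(k−1): e.g. 1·77 = 177.
So term 8 is 7717717777177·177771777717717777177.

7717717777177177771777717717777177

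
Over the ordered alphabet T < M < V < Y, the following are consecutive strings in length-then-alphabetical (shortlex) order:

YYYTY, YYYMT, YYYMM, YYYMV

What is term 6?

Stepping forward 2 times from YYYMV: YYYMV → YYYMY, then the target.

YYYVT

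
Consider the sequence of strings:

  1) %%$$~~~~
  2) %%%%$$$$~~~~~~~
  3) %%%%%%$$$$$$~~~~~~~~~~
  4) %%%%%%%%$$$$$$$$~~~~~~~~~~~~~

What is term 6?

%%%%%%%%%%%%$$$$$$$$$$$$~~~~~~~~~~~~~~~~~~~

Reading off run lengths: % runs 2, 4, 6, 8; $ runs 2, 4, 6, 8; ~ runs 4, 7, 10, 13 — each is linear in n (n = 1, 2, …).
For term 6, n = 6, so the run lengths are 12, 12, 19.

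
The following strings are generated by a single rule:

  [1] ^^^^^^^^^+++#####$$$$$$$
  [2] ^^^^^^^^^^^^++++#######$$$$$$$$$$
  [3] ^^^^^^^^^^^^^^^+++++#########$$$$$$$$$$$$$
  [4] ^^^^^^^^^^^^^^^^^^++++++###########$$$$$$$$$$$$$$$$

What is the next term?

Term n consists of 3n ^'s, followed by n +'s, followed by 2n-1 #'s, followed by 3n-2 $'s, where the shown terms are n = 3, 4, 5, 6.
Setting n = 7 gives 21, 7, 13, 19 characters in each block.

^^^^^^^^^^^^^^^^^^^^^+++++++#############$$$$$$$$$$$$$$$$$$$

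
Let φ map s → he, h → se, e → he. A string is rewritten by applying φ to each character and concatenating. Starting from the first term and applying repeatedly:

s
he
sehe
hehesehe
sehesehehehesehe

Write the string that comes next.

Rewriting the 16 symbols of sehesehehehesehe one by one yields he he se he he he se he se he se he he he se he; concatenated:

hehesehehehesehesehesehehehesehe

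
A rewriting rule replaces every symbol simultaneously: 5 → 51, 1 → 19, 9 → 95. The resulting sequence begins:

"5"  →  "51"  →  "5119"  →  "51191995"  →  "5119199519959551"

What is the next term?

51191995199595511995955195515119

Applying the rule to each of the 16 symbols of 5119199519959551 gives the pieces 51 19 19 95 19 95 95 51 19 95 95 51 95 51 51 19, which concatenate to the answer.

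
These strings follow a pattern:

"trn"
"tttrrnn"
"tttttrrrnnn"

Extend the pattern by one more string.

Reading off run lengths: t runs 1, 3, 5; r runs 1, 2, 3; n runs 1, 2, 3 — each is linear in n (n = 1, 2, …).
For the next term, n = 4, so the run lengths are 7, 4, 4.

tttttttrrrrnnnn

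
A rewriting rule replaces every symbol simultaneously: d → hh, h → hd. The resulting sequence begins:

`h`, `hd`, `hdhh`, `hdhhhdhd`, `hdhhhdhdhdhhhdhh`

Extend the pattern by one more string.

Rewriting the 16 symbols of hdhhhdhdhdhhhdhh one by one yields hd hh hd hd hd hh hd hh hd hh hd hd hd hh hd hd; concatenated:

hdhhhdhdhdhhhdhhhdhhhdhdhdhhhdhd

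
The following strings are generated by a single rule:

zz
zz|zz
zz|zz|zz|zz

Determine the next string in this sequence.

zz|zz|zz|zz|zz|zz|zz|zz

s(k+1) = s(k)·|·s(k) — each term doubles the last with '|' between the halves.
So the next term is two copies of zz|zz|zz|zz with '|' between the halves.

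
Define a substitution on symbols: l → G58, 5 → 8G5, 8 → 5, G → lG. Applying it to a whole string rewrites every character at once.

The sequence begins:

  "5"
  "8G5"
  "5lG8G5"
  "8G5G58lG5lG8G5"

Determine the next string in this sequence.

5lG8G5lG8G55G58lG8G5G58lG5lG8G5

Replace each of the 14 characters of 8G5G58lG5lG8G5 in place — 5 lG 8G5 lG 8G5 5 G58 lG 8G5 G58 lG 5 lG 8G5 — and concatenate.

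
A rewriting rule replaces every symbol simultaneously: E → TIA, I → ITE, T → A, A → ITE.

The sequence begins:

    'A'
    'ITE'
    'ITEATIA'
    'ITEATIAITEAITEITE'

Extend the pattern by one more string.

φ(ITEATIAITEAITEITE) expands symbol-by-symbol to ITE A TIA ITE A ITE ITE ITE A TIA ITE ITE A TIA ITE A TIA; joining the 17 pieces gives the next term.

ITEATIAITEAITEITEITEATIAITEITEATIAITEATIA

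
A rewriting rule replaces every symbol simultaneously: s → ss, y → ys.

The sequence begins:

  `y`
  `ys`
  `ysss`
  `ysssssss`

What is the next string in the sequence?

Expanding ysssssss: y→ys, s→ss, s→ss, s→ss, s→ss, s→ss, s→ss, s→ss. Concatenated: ys ss ss ss ss ss ss ss.

ysssssssssssssss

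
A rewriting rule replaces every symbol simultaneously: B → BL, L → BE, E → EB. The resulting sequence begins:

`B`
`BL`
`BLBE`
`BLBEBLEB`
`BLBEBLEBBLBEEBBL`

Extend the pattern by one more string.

BLBEBLEBBLBEEBBLBLBEBLEBEBBLBLBE

φ(BLBEBLEBBLBEEBBL) expands symbol-by-symbol to BL BE BL EB BL BE EB BL BL BE BL EB EB BL BL BE; joining the 16 pieces gives the next term.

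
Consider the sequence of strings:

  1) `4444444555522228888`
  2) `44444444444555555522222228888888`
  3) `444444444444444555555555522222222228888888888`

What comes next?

The n-th term is 4n-1 4's then 3n-2 5's then 3n-2 2's then 3n-2 8's, where the shown terms are n = 2, 3, 4.
For the next term, n = 5, so the run lengths are 19, 13, 13, 13.

4444444444444444444555555555555522222222222228888888888888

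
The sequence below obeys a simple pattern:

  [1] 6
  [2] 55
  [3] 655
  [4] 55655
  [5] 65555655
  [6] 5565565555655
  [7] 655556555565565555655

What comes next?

From term 3 onward, concatenate the second-to-last term with the last: 6·55 = 655, 55·655 = 55655, …
The next term joins 5565565555655 and 655556555565565555655.

5565565555655655556555565565555655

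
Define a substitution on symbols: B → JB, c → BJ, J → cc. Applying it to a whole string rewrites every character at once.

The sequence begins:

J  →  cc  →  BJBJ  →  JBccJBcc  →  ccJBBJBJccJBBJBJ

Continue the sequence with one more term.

Rewriting the 16 symbols of ccJBBJBJccJBBJBJ one by one yields BJ BJ cc JB JB cc JB cc BJ BJ cc JB JB cc JB cc; concatenated:

BJBJccJBJBccJBccBJBJccJBJBccJBcc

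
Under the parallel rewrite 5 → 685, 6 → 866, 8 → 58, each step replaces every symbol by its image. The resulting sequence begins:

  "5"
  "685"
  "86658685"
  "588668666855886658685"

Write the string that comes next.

Rewriting the 21 symbols of 588668666855886658685 one by one yields 685 58 58 866 866 58 866 866 866 58 685 685 58 58 866 866 685 58 866 58 685; concatenated:

6855858866866588668668665868568558588668666855886658685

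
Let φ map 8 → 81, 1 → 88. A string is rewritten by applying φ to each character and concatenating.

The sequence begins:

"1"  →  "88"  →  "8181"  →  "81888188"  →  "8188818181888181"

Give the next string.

81888181818881888188818181888188

φ(8188818181888181) expands symbol-by-symbol to 81 88 81 81 81 88 81 88 81 88 81 81 81 88 81 88; joining the 16 pieces gives the next term.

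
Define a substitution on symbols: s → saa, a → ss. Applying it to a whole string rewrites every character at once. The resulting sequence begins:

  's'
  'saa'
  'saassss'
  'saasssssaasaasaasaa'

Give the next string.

saasssssaasaasaasaasaasssssaasssssaasssssaassss

Applying the rule to each of the 19 symbols of saasssssaasaasaasaa gives the pieces saa ss ss saa saa saa saa saa ss ss saa ss ss saa ss ss saa ss ss, which concatenate to the answer.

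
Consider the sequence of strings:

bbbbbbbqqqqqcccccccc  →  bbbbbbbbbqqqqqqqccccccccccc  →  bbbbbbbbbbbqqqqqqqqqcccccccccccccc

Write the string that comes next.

Reading off run lengths: b runs 7, 9, 11; q runs 5, 7, 9; c runs 8, 11, 14 — each is linear in n, where the shown terms are n = 3, 4, 5.
Setting n = 6 gives 13, 11, 17 characters in each block.

bbbbbbbbbbbbbqqqqqqqqqqqccccccccccccccccc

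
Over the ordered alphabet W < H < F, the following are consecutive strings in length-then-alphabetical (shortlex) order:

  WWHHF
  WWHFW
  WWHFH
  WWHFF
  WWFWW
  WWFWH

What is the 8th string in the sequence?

Continuing the enumeration 2 steps past WWFWH: WWFWH → WWFWF → (answer).

WWFHW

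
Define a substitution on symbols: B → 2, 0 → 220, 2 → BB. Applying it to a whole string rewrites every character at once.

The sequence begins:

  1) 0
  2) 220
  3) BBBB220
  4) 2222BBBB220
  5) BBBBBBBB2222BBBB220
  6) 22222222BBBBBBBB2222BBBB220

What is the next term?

BBBBBBBBBBBBBBBB22222222BBBBBBBB2222BBBB220

Applying the rule to each of the 27 symbols of 22222222BBBBBBBB2222BBBB220 gives the pieces BB BB BB BB BB BB BB BB 2 2 2 2 2 2 2 2 BB BB BB BB 2 2 2 2 BB BB 220, which concatenate to the answer.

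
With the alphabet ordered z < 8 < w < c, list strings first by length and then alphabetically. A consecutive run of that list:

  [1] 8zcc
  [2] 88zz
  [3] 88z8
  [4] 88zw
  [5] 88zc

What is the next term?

Treat 88zc as a base-4 numeral over the given alphabet and add one, carrying through any trailing c's.

888z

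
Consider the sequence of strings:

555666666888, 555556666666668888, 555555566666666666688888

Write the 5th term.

The n-th term is 2n-1 5's then 3n 6's then n+1 8's, where the shown terms are n = 2, 3, 4.
At n = 6 the blocks have lengths 11, 18, 7.

555555555556666666666666666668888888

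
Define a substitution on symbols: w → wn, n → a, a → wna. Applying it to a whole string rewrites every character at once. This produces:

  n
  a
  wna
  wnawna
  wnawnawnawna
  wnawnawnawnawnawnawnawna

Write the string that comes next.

Rewriting the 24 symbols of wnawnawnawnawnawnawnawna one by one yields wn a wna wn a wna wn a wna wn a wna wn a wna wn a wna wn a wna wn a wna; concatenated:

wnawnawnawnawnawnawnawnawnawnawnawnawnawnawnawna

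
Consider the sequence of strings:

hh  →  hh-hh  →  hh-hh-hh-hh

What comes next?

hh-hh-hh-hh-hh-hh-hh-hh

Every step duplicates the string with '-' between the halves.
One more doubling of hh-hh-hh-hh gives the answer.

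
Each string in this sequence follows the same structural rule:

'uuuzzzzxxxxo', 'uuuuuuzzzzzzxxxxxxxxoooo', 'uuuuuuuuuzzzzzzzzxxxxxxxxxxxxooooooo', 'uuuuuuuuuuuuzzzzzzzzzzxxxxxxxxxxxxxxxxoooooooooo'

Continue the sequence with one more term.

uuuuuuuuuuuuuuuzzzzzzzzzzzzxxxxxxxxxxxxxxxxxxxxooooooooooooo

Term n consists of 3n u's, followed by 2n+2 z's, followed by 4n x's, followed by 3n-2 o's (n = 1, 2, …).
For the next term, n = 5, so the run lengths are 15, 12, 20, 13.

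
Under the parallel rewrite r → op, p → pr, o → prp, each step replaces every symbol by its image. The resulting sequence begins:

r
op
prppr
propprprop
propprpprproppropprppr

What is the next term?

propprpprpropprproppropprpprpropprpprpropprprop

φ(propprpprproppropprppr) expands symbol-by-symbol to pr op prp pr pr op pr pr op pr op prp pr pr op prp pr pr op pr pr op; joining the 22 pieces gives the next term.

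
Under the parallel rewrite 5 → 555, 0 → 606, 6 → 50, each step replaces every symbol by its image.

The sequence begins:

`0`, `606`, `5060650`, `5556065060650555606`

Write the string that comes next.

555555555506065055560650606505556065555555555060650

φ(5556065060650555606) expands symbol-by-symbol to 555 555 555 50 606 50 555 606 50 606 50 555 606 555 555 555 50 606 50; joining the 19 pieces gives the next term.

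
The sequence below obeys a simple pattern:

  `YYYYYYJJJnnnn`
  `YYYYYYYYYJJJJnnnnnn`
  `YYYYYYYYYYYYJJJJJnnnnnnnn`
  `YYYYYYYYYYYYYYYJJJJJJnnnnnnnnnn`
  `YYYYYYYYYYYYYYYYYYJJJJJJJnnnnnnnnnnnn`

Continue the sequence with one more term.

YYYYYYYYYYYYYYYYYYYYYJJJJJJJJnnnnnnnnnnnnnn

Term n consists of 3n Y's, followed by n+1 J's, followed by 2n n's, where the shown terms are n = 2, 3, 4, 5, 6.
For the next term, n = 7, so the run lengths are 21, 8, 14.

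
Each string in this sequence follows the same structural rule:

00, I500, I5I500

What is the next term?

Every step adds I5 at the front: s(k+1) = I5·s(k).
So the next term is I5·I5I500.

I5I5I500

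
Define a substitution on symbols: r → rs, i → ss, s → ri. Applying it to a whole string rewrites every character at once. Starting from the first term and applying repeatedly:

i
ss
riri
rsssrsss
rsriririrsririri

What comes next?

φ(rsriririrsririri) expands symbol-by-symbol to rs ri rs ss rs ss rs ss rs ri rs ss rs ss rs ss; joining the 16 pieces gives the next term.

rsrirsssrsssrsssrsrirsssrsssrsss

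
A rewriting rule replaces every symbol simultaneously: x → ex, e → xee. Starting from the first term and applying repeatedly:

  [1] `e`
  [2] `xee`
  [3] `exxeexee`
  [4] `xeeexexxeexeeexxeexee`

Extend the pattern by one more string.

Rewriting the 21 symbols of xeeexexxeexeeexxeexee one by one yields ex xee xee xee ex xee ex ex xee xee ex xee xee xee ex ex xee xee ex xee xee; concatenated:

exxeexeexeeexxeeexexxeexeeexxeexeexeeexexxeexeeexxeexee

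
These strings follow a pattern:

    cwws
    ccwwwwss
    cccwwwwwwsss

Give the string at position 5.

Reading off run lengths: c runs 1, 2, 3; w runs 2, 4, 6; s runs 1, 2, 3 — each is linear in n (n = 1, 2, …).
At n = 5 the blocks have lengths 5, 10, 5.

cccccwwwwwwwwwwsssss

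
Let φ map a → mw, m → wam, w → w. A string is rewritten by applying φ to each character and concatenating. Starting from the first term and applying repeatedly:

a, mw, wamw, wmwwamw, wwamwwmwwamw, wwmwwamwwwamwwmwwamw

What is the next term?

wwwamwwmwwamwwwmwwamwwwamwwmwwamw

Applying the rule to each of the 20 symbols of wwmwwamwwwamwwmwwamw gives the pieces w w wam w w mw wam w w w mw wam w w wam w w mw wam w, which concatenate to the answer.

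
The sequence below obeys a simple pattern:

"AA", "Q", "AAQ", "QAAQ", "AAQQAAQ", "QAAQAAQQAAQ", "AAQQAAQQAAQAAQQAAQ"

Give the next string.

QAAQAAQQAAQAAQQAAQQAAQAAQQAAQ

Each term (from the third on) is the two preceding terms concatenated in order: term 3 = AA·Q = AAQ.
So term 8 is QAAQAAQQAAQ·AAQQAAQQAAQAAQQAAQ.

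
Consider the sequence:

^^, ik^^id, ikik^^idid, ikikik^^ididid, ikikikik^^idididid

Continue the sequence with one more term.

ikikikikik^^ididididid

s(k+1) = ik·s(k)·id, so each term gains ik as a prefix and id as a suffix.
One more step from ikikikik^^idididid gives the answer.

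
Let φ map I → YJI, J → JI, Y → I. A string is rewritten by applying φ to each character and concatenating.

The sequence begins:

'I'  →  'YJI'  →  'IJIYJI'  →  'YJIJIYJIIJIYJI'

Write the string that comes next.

Rewriting the 14 symbols of YJIJIYJIIJIYJI one by one yields I JI YJI JI YJI I JI YJI YJI JI YJI I JI YJI; concatenated:

IJIYJIJIYJIIJIYJIYJIJIYJIIJIYJI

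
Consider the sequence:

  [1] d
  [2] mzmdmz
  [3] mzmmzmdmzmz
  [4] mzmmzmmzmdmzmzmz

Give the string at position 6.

mzmmzmmzmmzmmzmdmzmzmzmzmz

Every step adds mzm to the front and mz to the end of the previous string.
From mzmmzmmzmdmzmzmz, 2 further steps: mzmmzmmzmdmzmzmz → mzmmzmmzmmzmdmzmzmzmz → (answer).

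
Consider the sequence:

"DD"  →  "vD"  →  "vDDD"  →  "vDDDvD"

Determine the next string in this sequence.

Each term (from the third on) is the previous term followed by the one before it: term 3 = vD·DD = vDDD.
The next term joins vDDDvD and vDDD.

vDDDvDvDDD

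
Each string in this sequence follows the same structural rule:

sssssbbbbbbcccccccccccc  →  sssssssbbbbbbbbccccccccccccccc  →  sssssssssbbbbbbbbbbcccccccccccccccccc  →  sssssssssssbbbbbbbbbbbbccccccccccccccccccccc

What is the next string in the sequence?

sssssssssssssbbbbbbbbbbbbbbcccccccccccccccccccccccc

Each string has the form s^{2n-1} b^{2n} c^{3n+3}, where the shown terms are n = 3, 4, 5, 6.
For the next term, n = 7, so the run lengths are 13, 14, 24.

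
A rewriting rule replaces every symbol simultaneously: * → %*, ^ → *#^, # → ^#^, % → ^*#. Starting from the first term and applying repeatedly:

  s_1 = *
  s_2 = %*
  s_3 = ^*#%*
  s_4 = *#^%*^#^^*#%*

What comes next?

Rewriting the 13 symbols of *#^%*^#^^*#%* one by one yields %* ^#^ *#^ ^*# %* *#^ ^#^ *#^ *#^ %* ^#^ ^*# %*; concatenated:

%*^#^*#^^*#%**#^^#^*#^*#^%*^#^^*#%*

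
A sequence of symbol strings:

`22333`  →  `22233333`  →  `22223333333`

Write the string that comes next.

Reading off run lengths: 2 runs 2, 3, 4; 3 runs 3, 5, 7 — each is linear in n (n = 1, 2, …).
For the next term, n = 4, so the run lengths are 5, 9.

22222333333333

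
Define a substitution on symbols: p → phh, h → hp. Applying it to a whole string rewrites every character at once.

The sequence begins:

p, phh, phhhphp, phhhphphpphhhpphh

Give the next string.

φ(phhhphphpphhhpphh) expands symbol-by-symbol to phh hp hp hp phh hp phh hp phh phh hp hp hp phh phh hp hp; joining the 17 pieces gives the next term.

phhhphphpphhhpphhhpphhphhhphphpphhphhhphp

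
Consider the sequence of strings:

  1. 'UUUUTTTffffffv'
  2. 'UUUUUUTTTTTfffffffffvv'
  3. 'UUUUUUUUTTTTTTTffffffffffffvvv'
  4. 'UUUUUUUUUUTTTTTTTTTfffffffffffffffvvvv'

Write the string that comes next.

The n-th term is 2n+2 U's then 2n+1 T's then 3n+3 f's then n v's (n = 1, 2, …).
Setting n = 5 gives 12, 11, 18, 5 characters in each block.

UUUUUUUUUUUUTTTTTTTTTTTffffffffffffffffffvvvvv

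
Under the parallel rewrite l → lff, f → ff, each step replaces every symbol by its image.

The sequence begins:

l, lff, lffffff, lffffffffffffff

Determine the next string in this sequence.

Replace each of the 15 characters of lffffffffffffff in place — lff ff ff ff ff ff ff ff ff ff ff ff ff ff ff — and concatenate.

lffffffffffffffffffffffffffffff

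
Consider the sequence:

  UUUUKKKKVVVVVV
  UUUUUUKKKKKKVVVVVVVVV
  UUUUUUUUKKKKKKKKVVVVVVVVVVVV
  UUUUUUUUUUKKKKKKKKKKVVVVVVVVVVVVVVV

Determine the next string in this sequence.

UUUUUUUUUUUUKKKKKKKKKKKKVVVVVVVVVVVVVVVVVV

Reading off run lengths: U runs 4, 6, 8, 10; K runs 4, 6, 8, 10; V runs 6, 9, 12, 15 — each is linear in n, where the shown terms are n = 2, 3, 4, 5.
For the next term, n = 6, so the run lengths are 12, 12, 18.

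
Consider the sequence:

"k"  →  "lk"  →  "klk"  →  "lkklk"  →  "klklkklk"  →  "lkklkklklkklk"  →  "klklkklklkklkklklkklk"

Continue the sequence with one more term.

This is a Fibonacci-style word recurrence s(k) = s(k−2)·s(k−1): e.g. k·lk = klk.
The next term joins lkklkklklkklk and klklkklklkklkklklkklk.

lkklkklklkklkklklkklklkklkklklkklk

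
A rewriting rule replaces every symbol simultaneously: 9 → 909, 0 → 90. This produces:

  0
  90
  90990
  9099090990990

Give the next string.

Rewriting the 13 symbols of 9099090990990 one by one yields 909 90 909 909 90 909 90 909 909 90 909 909 90; concatenated:

9099090990990909909099099090990990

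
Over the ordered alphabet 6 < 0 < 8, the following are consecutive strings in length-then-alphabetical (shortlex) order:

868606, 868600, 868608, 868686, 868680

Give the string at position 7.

868066

Continuing the enumeration 2 steps past 868680: 868680 → 868688 → (answer).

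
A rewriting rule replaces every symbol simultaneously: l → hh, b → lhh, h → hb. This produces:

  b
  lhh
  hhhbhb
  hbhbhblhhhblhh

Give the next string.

hblhhhblhhhblhhhhhbhbhblhhhhhbhb

Replace each of the 14 characters of hbhbhblhhhblhh in place — hb lhh hb lhh hb lhh hh hb hb hb lhh hh hb hb — and concatenate.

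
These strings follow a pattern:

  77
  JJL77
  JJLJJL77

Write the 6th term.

JJLJJLJJLJJLJJL77

Every step adds JJL at the front: s(k+1) = JJL·s(k).
From JJLJJL77, 3 further steps: JJLJJL77 → JJLJJLJJL77 → JJLJJLJJLJJL77 → (answer).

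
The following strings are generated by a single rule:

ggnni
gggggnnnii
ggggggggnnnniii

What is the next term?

gggggggggggnnnnniiii

The n-th term is 3n-1 g's then n+1 n's then n i's (n = 1, 2, …).
For the next term, n = 4, so the run lengths are 11, 5, 4.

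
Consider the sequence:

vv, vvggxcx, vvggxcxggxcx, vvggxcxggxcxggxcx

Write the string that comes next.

vvggxcxggxcxggxcxggxcx

The strings grow by a fixed suffix ggxcx each time.
One more step from vvggxcxggxcxggxcx gives the answer.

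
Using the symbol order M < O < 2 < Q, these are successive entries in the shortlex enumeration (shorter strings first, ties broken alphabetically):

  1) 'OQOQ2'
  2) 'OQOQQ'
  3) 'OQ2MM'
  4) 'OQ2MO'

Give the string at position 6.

OQ2MQ

Advancing 2 positions from OQ2MO through OQ2MO → OQ2M2 reaches term 6.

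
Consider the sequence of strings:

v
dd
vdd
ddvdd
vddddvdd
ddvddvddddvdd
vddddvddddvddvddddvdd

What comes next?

ddvddvddddvddvddddvddddvddvddddvdd

Each term (from the third on) is the two preceding terms concatenated in order: term 3 = v·dd = vdd.
So term 8 is ddvddvddddvdd·vddddvddddvddvddddvdd.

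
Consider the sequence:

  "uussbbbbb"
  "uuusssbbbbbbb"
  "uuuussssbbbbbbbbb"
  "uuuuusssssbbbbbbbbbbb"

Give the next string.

uuuuuussssssbbbbbbbbbbbbb

The n-th term is n u's then n s's then 2n+1 b's, where the shown terms are n = 2, 3, 4, 5.
At n = 6 the blocks have lengths 6, 6, 13.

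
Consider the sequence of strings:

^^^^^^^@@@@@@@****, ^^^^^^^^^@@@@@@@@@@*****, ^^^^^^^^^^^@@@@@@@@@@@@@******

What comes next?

Each string has the form ^^{2n+1} @^{3n-2} *^{n+1}, where the shown terms are n = 3, 4, 5.
At n = 6 the blocks have lengths 13, 16, 7.

^^^^^^^^^^^^^@@@@@@@@@@@@@@@@*******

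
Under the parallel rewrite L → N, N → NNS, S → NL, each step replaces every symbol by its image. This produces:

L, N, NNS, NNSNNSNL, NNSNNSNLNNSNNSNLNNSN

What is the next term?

φ(NNSNNSNLNNSNNSNLNNSN) expands symbol-by-symbol to NNS NNS NL NNS NNS NL NNS N NNS NNS NL NNS NNS NL NNS N NNS NNS NL NNS; joining the 20 pieces gives the next term.

NNSNNSNLNNSNNSNLNNSNNNSNNSNLNNSNNSNLNNSNNNSNNSNLNNS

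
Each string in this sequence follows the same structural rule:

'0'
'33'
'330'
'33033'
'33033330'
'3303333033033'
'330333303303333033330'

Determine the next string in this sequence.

From term 3 onward, concatenate the last term with the second-to-last: 33·0 = 330, 330·33 = 33033, …
So term 8 is 330333303303333033330·3303333033033.

3303333033033330333303303333033033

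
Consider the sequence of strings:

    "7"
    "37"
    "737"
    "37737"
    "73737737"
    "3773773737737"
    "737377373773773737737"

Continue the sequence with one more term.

3773773737737737377373773773737737

From term 3 onward, concatenate the second-to-last term with the last: 7·37 = 737, 37·737 = 37737, …
Continuing: 3773773737737 · 737377373773773737737 gives term 8.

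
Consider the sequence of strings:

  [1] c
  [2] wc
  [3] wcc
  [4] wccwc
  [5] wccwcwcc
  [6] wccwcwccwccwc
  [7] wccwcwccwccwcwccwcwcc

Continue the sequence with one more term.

wccwcwccwccwcwccwcwccwccwcwccwccwc

This is a Fibonacci-style word recurrence s(k) = s(k−1)·s(k−2): e.g. wc·c = wcc.
So term 8 is wccwcwccwccwcwccwcwcc·wccwcwccwccwc.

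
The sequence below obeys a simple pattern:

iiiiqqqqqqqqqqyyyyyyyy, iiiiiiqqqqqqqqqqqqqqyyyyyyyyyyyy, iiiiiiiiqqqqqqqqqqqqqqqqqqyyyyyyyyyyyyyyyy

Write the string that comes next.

Reading off run lengths: i runs 4, 6, 8; q runs 10, 14, 18; y runs 8, 12, 16 — each is linear in n, where the shown terms are n = 2, 3, 4.
For the next term, n = 5, so the run lengths are 10, 22, 20.

iiiiiiiiiiqqqqqqqqqqqqqqqqqqqqqqyyyyyyyyyyyyyyyyyyyy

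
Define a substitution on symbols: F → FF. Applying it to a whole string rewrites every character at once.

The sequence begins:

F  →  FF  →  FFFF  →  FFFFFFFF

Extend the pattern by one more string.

FFFFFFFFFFFFFFFF

Expanding FFFFFFFF: F→FF, F→FF, F→FF, F→FF, F→FF, F→FF, F→FF, F→FF. Concatenated: FF FF FF FF FF FF FF FF.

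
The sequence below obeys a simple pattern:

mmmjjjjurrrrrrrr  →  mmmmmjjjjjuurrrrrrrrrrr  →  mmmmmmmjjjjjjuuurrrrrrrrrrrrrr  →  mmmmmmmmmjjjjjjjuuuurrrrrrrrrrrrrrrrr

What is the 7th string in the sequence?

mmmmmmmmmmmmmmmjjjjjjjjjjuuuuuuurrrrrrrrrrrrrrrrrrrrrrrrrr

Term n consists of 2n-1 m's, followed by n+2 j's, followed by n-1 u's, followed by 3n+2 r's, where the shown terms are n = 2, 3, 4, 5.
At n = 8 the blocks have lengths 15, 10, 7, 26.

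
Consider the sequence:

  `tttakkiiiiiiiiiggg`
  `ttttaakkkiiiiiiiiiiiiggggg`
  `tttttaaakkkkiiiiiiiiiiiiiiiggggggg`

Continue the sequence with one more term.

ttttttaaaakkkkkiiiiiiiiiiiiiiiiiiggggggggg

Reading off run lengths: t runs 3, 4, 5; a runs 1, 2, 3; k runs 2, 3, 4; i runs 9, 12, 15; g runs 3, 5, 7 — each is linear in n, where the shown terms are n = 2, 3, 4.
At n = 5 the blocks have lengths 6, 4, 5, 18, 9.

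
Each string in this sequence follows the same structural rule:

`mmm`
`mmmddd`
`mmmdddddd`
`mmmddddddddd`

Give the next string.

Each term is the previous one with ddd appended.
One more step from mmmddddddddd gives the answer.

mmmdddddddddddd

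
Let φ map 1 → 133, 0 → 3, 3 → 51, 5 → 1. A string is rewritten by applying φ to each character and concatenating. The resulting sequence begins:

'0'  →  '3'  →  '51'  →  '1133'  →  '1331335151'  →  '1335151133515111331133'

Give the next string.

Rewriting the 22 symbols of 1335151133515111331133 one by one yields 133 51 51 1 133 1 133 133 51 51 1 133 1 133 133 133 51 51 133 133 51 51; concatenated:

13351511133113313351511133113313313351511331335151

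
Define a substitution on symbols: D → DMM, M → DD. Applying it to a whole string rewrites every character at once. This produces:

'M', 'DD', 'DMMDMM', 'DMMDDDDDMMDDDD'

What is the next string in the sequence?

φ(DMMDDDDDMMDDDD) expands symbol-by-symbol to DMM DD DD DMM DMM DMM DMM DMM DD DD DMM DMM DMM DMM; joining the 14 pieces gives the next term.

DMMDDDDDMMDMMDMMDMMDMMDDDDDMMDMMDMMDMM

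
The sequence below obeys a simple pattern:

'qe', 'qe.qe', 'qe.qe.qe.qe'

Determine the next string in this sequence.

s(k+1) = s(k)·.·s(k) — each term doubles the last with '.' between the halves.
One more doubling of qe.qe.qe.qe gives the answer.

qe.qe.qe.qe.qe.qe.qe.qe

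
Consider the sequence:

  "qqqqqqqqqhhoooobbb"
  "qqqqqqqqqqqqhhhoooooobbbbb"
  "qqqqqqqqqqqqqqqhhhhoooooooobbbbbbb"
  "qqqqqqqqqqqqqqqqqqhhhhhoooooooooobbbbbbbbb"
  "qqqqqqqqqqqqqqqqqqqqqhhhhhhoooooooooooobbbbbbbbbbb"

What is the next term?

The n-th term is 3n+3 q's then n h's then 2n o's then 2n-1 b's, where the shown terms are n = 2, 3, 4, 5, 6.
At n = 7 the blocks have lengths 24, 7, 14, 13.

qqqqqqqqqqqqqqqqqqqqqqqqhhhhhhhoooooooooooooobbbbbbbbbbbbb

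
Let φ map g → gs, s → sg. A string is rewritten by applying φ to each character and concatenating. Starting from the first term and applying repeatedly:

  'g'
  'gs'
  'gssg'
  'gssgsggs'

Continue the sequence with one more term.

Apply φ to gssgsggs symbol by symbol: g→gs, s→sg, s→sg, g→gs, s→sg, g→gs, g→gs, s→sg; joined: gs sg sg gs sg gs gs sg.

gssgsggssggsgssg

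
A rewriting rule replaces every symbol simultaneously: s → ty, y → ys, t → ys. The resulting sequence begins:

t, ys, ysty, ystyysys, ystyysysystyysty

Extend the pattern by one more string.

Rewriting the 16 symbols of ystyysysystyysty one by one yields ys ty ys ys ys ty ys ty ys ty ys ys ys ty ys ys; concatenated:

ystyysysystyystyystyysysystyysys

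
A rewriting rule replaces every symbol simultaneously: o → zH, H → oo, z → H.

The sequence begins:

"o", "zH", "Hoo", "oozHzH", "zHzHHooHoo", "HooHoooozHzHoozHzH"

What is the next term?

φ(HooHoooozHzHoozHzH) expands symbol-by-symbol to oo zH zH oo zH zH zH zH H oo H oo zH zH H oo H oo; joining the 18 pieces gives the next term.

oozHzHoozHzHzHzHHooHoozHzHHooHoo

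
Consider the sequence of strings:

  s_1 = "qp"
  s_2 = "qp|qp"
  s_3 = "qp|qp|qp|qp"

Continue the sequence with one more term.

Each string is two copies of the previous one joined by '|'.
Doubling qp|qp|qp|qp with '|' between the halves:

qp|qp|qp|qp|qp|qp|qp|qp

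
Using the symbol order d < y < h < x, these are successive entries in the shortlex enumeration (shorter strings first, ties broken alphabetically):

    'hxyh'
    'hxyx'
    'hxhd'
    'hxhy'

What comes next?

Find the rightmost character of hxhy below x, bump it to the next letter, and reset everything to its right to d.

hxhh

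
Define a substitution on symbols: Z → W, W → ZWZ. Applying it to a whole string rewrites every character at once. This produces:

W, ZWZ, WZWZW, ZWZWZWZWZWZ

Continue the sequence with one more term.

WZWZWZWZWZWZWZWZWZWZW

Apply φ to ZWZWZWZWZWZ symbol by symbol: Z→W, W→ZWZ, Z→W, W→ZWZ, Z→W, W→ZWZ, Z→W, W→ZWZ, Z→W, W→ZWZ, Z→W; joined: W ZWZ W ZWZ W ZWZ W ZWZ W ZWZ W.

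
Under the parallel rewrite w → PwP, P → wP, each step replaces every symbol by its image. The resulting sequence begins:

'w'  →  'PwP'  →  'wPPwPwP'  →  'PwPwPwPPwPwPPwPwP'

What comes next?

Replace each of the 17 characters of PwPwPwPPwPwPPwPwP in place — wP PwP wP PwP wP PwP wP wP PwP wP PwP wP wP PwP wP PwP wP — and concatenate.

wPPwPwPPwPwPPwPwPwPPwPwPPwPwPwPPwPwPPwPwP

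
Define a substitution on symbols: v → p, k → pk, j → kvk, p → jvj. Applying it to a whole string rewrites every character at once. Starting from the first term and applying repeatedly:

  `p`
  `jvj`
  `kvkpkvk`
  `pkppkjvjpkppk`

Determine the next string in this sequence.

jvjpkjvjjvjpkkvkpkvkjvjpkjvjjvjpk

φ(pkppkjvjpkppk) expands symbol-by-symbol to jvj pk jvj jvj pk kvk p kvk jvj pk jvj jvj pk; joining the 13 pieces gives the next term.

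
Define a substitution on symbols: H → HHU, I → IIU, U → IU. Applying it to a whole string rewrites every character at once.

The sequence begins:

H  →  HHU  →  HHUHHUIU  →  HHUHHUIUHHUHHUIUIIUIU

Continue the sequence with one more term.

Replace each of the 21 characters of HHUHHUIUHHUHHUIUIIUIU in place — HHU HHU IU HHU HHU IU IIU IU HHU HHU IU HHU HHU IU IIU IU IIU IIU IU IIU IU — and concatenate.

HHUHHUIUHHUHHUIUIIUIUHHUHHUIUHHUHHUIUIIUIUIIUIIUIUIIUIU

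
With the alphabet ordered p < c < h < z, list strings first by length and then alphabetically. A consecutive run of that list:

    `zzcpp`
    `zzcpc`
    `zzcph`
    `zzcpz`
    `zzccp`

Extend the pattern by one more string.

zzccc

The successor of zzccp increments the rightmost position that isn't already z and resets every position after it to p.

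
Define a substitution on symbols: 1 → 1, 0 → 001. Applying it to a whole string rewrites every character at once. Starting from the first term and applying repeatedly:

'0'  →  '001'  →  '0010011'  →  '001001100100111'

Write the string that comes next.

Applying the rule to each of the 15 symbols of 001001100100111 gives the pieces 001 001 1 001 001 1 1 001 001 1 001 001 1 1 1, which concatenate to the answer.

0010011001001110010011001001111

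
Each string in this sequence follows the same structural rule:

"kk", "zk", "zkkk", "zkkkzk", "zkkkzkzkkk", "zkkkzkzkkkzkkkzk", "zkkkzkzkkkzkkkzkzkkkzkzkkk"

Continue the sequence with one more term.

zkkkzkzkkkzkkkzkzkkkzkzkkkzkkkzkzkkkzkkkzk

This is a Fibonacci-style word recurrence s(k) = s(k−1)·s(k−2): e.g. zk·kk = zkkk.
So term 8 is zkkkzkzkkkzkkkzkzkkkzkzkkk·zkkkzkzkkkzkkkzk.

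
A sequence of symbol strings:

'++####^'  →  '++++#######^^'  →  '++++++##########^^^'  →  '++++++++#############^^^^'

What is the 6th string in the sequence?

++++++++++++###################^^^^^^

Reading off run lengths: + runs 2, 4, 6, 8; # runs 4, 7, 10, 13; ^ runs 1, 2, 3, 4 — each is linear in n (n = 1, 2, …).
Setting n = 6 gives 12, 19, 6 characters in each block.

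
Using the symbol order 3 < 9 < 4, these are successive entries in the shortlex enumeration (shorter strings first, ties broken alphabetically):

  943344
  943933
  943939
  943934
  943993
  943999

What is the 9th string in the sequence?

Continuing the enumeration 3 steps past 943999: 943999 → 943994 → 943943 → (answer).

943949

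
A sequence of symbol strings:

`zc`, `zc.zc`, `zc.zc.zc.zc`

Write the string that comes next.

s(k+1) = s(k)·.·s(k) — each term doubles the last with '.' between the halves.
Doubling zc.zc.zc.zc with '.' between the halves:

zc.zc.zc.zc.zc.zc.zc.zc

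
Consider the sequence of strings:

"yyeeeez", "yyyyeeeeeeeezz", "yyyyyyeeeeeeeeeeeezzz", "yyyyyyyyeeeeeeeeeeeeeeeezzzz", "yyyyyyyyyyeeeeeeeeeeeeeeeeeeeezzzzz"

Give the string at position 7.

yyyyyyyyyyyyyyeeeeeeeeeeeeeeeeeeeeeeeeeeeezzzzzzz

Reading off run lengths: y runs 2, 4, 6, 8, 10; e runs 4, 8, 12, 16, 20; z runs 1, 2, 3, 4, 5 — each is linear in n (n = 1, 2, …).
Setting n = 7 gives 14, 28, 7 characters in each block.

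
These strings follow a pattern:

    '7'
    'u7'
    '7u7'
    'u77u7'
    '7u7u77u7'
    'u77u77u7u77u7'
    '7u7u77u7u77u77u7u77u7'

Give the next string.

From term 3 onward, concatenate the second-to-last term with the last: 7·u7 = 7u7, u7·7u7 = u77u7, …
So term 8 is u77u77u7u77u7·7u7u77u7u77u77u7u77u7.

u77u77u7u77u77u7u77u7u77u77u7u77u7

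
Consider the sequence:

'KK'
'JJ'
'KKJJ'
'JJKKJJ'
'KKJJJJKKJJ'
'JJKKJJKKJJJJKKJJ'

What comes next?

From term 3 onward, concatenate the second-to-last term with the last: KK·JJ = KKJJ, JJ·KKJJ = JJKKJJ, …
So term 7 is KKJJJJKKJJ·JJKKJJKKJJJJKKJJ.

KKJJJJKKJJJJKKJJKKJJJJKKJJ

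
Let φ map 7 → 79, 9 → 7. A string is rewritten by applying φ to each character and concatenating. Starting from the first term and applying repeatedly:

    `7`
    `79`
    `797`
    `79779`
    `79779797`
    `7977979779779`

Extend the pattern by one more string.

797797977977979779797

Applying the rule to each of the 13 symbols of 7977979779779 gives the pieces 79 7 79 79 7 79 7 79 79 7 79 79 7, which concatenate to the answer.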